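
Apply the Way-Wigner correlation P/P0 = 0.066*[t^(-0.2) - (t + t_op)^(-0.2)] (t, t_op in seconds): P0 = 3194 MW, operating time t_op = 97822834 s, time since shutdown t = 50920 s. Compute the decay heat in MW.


P/P0 = 0.066 * [t^(-0.2) - (t + t_op)^(-0.2)]
P/P0 = 0.066 * [50920^(-0.2) - (50920 + 97822834)^(-0.2)]
P/P0 = 0.066 * [0.1144517 - 0.02522707] = 0.005888826
P = 3194 * 0.005888826 = 18.809 MW

18.809


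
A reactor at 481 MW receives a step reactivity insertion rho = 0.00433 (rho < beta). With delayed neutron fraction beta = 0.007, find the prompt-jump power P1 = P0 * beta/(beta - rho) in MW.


P1/P0 = beta / (beta - rho)
P1/P0 = 0.007 / (0.007 - 0.00433) = 2.621723
P1 = 481 * 2.621723 = 1261.0 MW

1261.0


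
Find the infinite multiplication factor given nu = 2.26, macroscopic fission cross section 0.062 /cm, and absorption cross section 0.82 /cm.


k_inf = nu * Sigma_f / Sigma_a
k_inf = 2.26 * 0.062 / 0.82
k_inf = 0.17088

0.17088


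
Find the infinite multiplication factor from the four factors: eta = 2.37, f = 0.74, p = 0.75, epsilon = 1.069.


k_inf = eta * f * p * epsilon
k_inf = 2.37 * 0.74 * 0.75 * 1.069
k_inf = 1.4061

1.4061


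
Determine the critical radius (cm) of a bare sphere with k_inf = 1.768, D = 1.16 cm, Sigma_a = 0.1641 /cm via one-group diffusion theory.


L^2 = D / Sigma_a = 1.16 / 0.1641 = 7.068860 cm^2
B_m^2 = (k_inf - 1) / L^2 = (1.768 - 1) / 7.068860 = 0.1086455 /cm^2
For a bare sphere: B_g = pi/R, so R_c = pi / sqrt(B_m^2)
R_c = pi / sqrt(0.1086455) = 9.5311 cm

9.5311


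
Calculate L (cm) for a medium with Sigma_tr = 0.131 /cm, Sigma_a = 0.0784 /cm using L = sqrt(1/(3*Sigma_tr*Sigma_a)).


D = 1 / (3 * Sigma_tr) = 1 / (3 * 0.131) = 2.544529 cm
L = sqrt(D / Sigma_a)
L = sqrt(2.544529 / 0.0784)
L = 5.6970 cm

5.6970


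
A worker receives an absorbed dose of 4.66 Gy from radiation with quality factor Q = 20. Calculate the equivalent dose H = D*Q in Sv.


H = D * Q
H = 4.66 * 20
H = 93.200 Sv

93.200


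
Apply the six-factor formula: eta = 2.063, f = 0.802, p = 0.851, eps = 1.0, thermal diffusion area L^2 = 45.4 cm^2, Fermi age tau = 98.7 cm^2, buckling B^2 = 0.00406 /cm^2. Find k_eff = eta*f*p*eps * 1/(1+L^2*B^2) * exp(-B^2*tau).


k_inf = eta*f*p*eps = 2.063*0.802*0.851*1.0 = 1.408002
P_TNL = 1/(1 + L^2*B^2) = 1/(1 + 45.4*0.00406) = 0.8443635
P_FNL = exp(-B^2*tau) = exp(-0.00406*98.7) = 0.6698362
k_eff = k_inf * P_TNL * P_FNL = 1.408002 * 0.8443635 * 0.6698362
k_eff = 0.79635

0.79635


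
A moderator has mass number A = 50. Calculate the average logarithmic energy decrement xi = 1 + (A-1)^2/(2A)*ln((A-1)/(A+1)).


xi = 1 + (A-1)^2/(2A) * ln((A-1)/(A+1))
xi = 1 + (50-1)^2/(2*50) * ln((50-1)/(50 +1))
xi = 0.039472

0.039472


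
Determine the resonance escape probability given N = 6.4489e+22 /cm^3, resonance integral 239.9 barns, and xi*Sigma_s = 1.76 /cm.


p = exp(-N * I * 1e-24 / (xi*Sigma_s))
p = exp(-6.4489e+22 * 239.9 * 1e-24 / 1.76)
p = 1.5220e-04

1.5220e-04


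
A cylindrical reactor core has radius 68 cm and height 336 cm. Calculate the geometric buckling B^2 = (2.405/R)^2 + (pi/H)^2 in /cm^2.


B^2 = (2.405/R)^2 + (pi/H)^2
B^2 = (2.405/68)^2 + (pi/336)^2
B^2 = 0.0013383 /cm^2

0.0013383


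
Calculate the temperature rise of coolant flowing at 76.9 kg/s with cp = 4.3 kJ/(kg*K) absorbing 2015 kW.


dT = Q / (m_dot * cp)
dT = 2015 / (76.9 * 4.3)
dT = 6.0937 C

6.0937


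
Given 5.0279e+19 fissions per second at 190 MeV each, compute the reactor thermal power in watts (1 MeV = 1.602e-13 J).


P = fission_rate * E_MeV * 1.602e-13
P = 5.0279e+19 * 190 * 1.602e-13
P = 1.5304e+09 W

1.5304e+09


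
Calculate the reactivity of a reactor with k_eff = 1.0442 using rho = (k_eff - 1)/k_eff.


rho = (k_eff - 1) / k_eff
rho = (1.0442 - 1) / 1.0442
rho = 0.042329

0.042329


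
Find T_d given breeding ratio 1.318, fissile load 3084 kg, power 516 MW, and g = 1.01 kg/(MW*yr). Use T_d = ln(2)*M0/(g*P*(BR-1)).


Breeding gain G = BR - 1 = 1.318 - 1 = 0.318
Fissile production rate = g * P * G = 1.01 * 516 * 0.318 = 165.72888 kg/yr
T_d = ln(2) * M0 / (g * P * G)
T_d = ln(2) * 3084 / 165.72888 = 12.899 yr

12.899


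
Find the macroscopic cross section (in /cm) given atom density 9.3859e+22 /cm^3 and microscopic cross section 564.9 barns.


Sigma = N * sigma_barns * 1e-24
Sigma = 9.3859e+22 * 564.9 * 1e-24
Sigma = 53.021 /cm

53.021


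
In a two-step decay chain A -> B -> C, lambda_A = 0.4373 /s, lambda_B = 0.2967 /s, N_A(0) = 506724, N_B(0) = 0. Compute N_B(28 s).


N_B(t) = lambda_A * N_A0 / (lambda_B - lambda_A) * [exp(-lambda_A*t) - exp(-lambda_B*t)]
exp(-0.4373*28) = 4.811989e-06; exp(-0.2967*28) = 2.466353e-04
N_B = 0.4373 * 506724 / (0.2967 - 0.4373) * (4.811989e-06 - 2.466353e-04)
N_B = 381.12

381.12


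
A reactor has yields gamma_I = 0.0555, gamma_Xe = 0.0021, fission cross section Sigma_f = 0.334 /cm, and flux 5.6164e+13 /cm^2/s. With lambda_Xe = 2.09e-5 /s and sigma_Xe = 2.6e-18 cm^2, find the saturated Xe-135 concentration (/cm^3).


Xe_eq = (gamma_I + gamma_Xe) * Sigma_f * phi / (lambda_Xe + sigma_Xe * phi)
Numerator = (0.0555 + 0.0021) * 0.334 * 5.6164e+13 = 1.080505e+12
Denominator = 2.09e-5 + 2.6e-18 * 5.6164e+13 = 1.669264e-04
Xe_eq = 1.080505e+12 / 1.669264e-04 = 6.4729e+15 /cm^3

6.4729e+15


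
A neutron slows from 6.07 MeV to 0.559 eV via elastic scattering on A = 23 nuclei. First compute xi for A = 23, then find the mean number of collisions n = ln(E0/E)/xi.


xi = 1 + (A-1)^2/(2A)*ln((A-1)/(A+1)) = 0.08448899 (for A = 23)
n = ln(E0/E) / xi
n = ln(6.07e6 / 0.559) / 0.08448899
n = ln(1.085868e+07) / 0.08448899 = 191.75

191.75


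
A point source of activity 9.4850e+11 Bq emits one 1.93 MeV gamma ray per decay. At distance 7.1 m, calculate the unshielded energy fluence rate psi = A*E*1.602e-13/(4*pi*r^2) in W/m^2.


psi = A * E * 1.602e-13 / (4*pi*r^2)
psi = 9.4850e+11 * 1.93 * 1.602e-13 / (4*pi*7.1^2)
psi = 4.6295e-04 W/m^2

4.6295e-04


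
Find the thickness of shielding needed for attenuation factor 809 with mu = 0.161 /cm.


x = ln(factor) / mu
x = ln(809) / 0.161
x = 41.589 cm

41.589


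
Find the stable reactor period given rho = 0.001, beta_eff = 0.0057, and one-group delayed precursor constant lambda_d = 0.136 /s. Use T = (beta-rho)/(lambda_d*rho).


T = (beta - rho) / (lambda_d * rho)
T = (0.0057 - 0.001) / (0.136 * 0.001)
T = 34.559 s

34.559


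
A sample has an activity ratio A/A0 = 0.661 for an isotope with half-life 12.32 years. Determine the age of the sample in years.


lambda = ln(2) / t_half = ln(2) / 12.32 = 0.05626195 /yr
t = -ln(A/A0) / lambda
t = -ln(0.661) / 0.05626195
t = 7.3585 yr

7.3585


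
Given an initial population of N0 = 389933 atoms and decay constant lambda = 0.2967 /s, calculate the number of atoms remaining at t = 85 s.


N = N0 * exp(-lambda * t)
N = 389933 * exp(-0.2967 * 85)
N = 4.3481e-06

4.3481e-06


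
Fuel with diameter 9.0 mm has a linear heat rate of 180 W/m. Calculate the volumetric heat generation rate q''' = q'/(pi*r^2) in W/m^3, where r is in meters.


r = D / 2 / 1000 = 9.0 / 2 / 1000 = 0.0045 m
q''' = q' / (pi * r^2)
q''' = 180 / (pi * 0.0045^2)
q''' = 2.8294e+06 W/m^3

2.8294e+06


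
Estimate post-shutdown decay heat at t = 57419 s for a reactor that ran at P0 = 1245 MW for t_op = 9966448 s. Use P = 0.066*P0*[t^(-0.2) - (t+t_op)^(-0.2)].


P/P0 = 0.066 * [t^(-0.2) - (t + t_op)^(-0.2)]
P/P0 = 0.066 * [57419^(-0.2) - (57419 + 9966448)^(-0.2)]
P/P0 = 0.066 * [0.1117349 - 0.03979174] = 0.004748249
P = 1245 * 0.004748249 = 5.9116 MW

5.9116


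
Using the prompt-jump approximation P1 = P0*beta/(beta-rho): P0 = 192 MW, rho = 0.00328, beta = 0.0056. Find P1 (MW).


P1/P0 = beta / (beta - rho)
P1/P0 = 0.0056 / (0.0056 - 0.00328) = 2.413793
P1 = 192 * 2.413793 = 463.45 MW

463.45


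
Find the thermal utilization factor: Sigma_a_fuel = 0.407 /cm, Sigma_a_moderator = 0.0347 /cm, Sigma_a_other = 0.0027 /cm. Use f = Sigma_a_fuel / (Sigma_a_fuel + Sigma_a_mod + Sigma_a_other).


f = Sigma_a_fuel / (Sigma_a_fuel + Sigma_a_mod + Sigma_a_other)
f = 0.407 / (0.407 + 0.0347 + 0.0027)
f = 0.91584

0.91584


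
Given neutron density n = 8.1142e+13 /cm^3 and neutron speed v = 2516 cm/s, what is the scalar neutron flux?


phi = n * v
phi = 8.1142e+13 * 2516
phi = 2.0415e+17 /cm^2/s

2.0415e+17


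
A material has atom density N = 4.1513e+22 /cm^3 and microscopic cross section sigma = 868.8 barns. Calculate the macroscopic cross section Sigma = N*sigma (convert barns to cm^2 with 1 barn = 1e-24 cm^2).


Sigma = N * sigma_barns * 1e-24
Sigma = 4.1513e+22 * 868.8 * 1e-24
Sigma = 36.066 /cm

36.066


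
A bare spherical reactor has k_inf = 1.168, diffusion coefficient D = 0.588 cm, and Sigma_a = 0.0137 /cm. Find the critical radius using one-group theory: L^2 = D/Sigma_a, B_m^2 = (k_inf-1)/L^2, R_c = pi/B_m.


L^2 = D / Sigma_a = 0.588 / 0.0137 = 42.91971 cm^2
B_m^2 = (k_inf - 1) / L^2 = (1.168 - 1) / 42.91971 = 0.003914286 /cm^2
For a bare sphere: B_g = pi/R, so R_c = pi / sqrt(B_m^2)
R_c = pi / sqrt(0.003914286) = 50.214 cm

50.214


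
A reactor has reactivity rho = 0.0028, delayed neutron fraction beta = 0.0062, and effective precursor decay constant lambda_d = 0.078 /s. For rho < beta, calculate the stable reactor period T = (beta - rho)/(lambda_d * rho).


T = (beta - rho) / (lambda_d * rho)
T = (0.0062 - 0.0028) / (0.078 * 0.0028)
T = 15.568 s

15.568


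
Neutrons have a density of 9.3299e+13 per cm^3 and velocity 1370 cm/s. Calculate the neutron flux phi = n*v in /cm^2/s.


phi = n * v
phi = 9.3299e+13 * 1370
phi = 1.2782e+17 /cm^2/s

1.2782e+17


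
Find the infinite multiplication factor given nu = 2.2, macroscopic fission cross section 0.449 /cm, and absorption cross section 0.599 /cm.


k_inf = nu * Sigma_f / Sigma_a
k_inf = 2.2 * 0.449 / 0.599
k_inf = 1.6491

1.6491


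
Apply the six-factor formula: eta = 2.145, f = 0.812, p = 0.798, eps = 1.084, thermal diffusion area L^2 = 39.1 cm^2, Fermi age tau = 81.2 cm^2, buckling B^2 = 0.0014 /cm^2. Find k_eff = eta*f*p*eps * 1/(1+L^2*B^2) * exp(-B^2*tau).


k_inf = eta*f*p*eps = 2.145*0.812*0.798*1.084 = 1.506661
P_TNL = 1/(1 + L^2*B^2) = 1/(1 + 39.1*0.0014) = 0.9481010
P_FNL = exp(-B^2*tau) = exp(-0.0014*81.2) = 0.8925435
k_eff = k_inf * P_TNL * P_FNL = 1.506661 * 0.9481010 * 0.8925435
k_eff = 1.2750

1.2750


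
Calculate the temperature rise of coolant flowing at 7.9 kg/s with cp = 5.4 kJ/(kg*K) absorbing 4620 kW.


dT = Q / (m_dot * cp)
dT = 4620 / (7.9 * 5.4)
dT = 108.30 C

108.30


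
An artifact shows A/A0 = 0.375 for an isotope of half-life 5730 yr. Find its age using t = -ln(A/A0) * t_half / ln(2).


lambda = ln(2) / t_half = ln(2) / 5730 = 1.209681e-04 /yr
t = -ln(A/A0) / lambda
t = -ln(0.375) / 1.209681e-04
t = 8108.2 yr

8108.2


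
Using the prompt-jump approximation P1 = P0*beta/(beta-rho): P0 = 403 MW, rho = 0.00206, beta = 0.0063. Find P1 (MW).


P1/P0 = beta / (beta - rho)
P1/P0 = 0.0063 / (0.0063 - 0.00206) = 1.485849
P1 = 403 * 1.485849 = 598.80 MW

598.80


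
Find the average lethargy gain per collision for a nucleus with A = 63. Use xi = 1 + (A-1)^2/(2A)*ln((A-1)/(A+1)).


xi = 1 + (A-1)^2/(2A) * ln((A-1)/(A+1))
xi = 1 + (63-1)^2/(2*63) * ln((63-1)/(63 +1))
xi = 0.031413

0.031413


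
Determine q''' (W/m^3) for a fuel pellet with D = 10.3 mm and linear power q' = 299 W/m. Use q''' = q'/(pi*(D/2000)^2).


r = D / 2 / 1000 = 10.3 / 2 / 1000 = 0.00515 m
q''' = q' / (pi * r^2)
q''' = 299 / (pi * 0.00515^2)
q''' = 3.5884e+06 W/m^3

3.5884e+06


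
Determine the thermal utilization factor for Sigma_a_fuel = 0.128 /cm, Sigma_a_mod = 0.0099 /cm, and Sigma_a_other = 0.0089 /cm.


f = Sigma_a_fuel / (Sigma_a_fuel + Sigma_a_mod + Sigma_a_other)
f = 0.128 / (0.128 + 0.0099 + 0.0089)
f = 0.87193

0.87193


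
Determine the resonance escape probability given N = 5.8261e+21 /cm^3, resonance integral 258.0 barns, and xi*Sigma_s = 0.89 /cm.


p = exp(-N * I * 1e-24 / (xi*Sigma_s))
p = exp(-5.8261e+21 * 258.0 * 1e-24 / 0.89)
p = 0.18472

0.18472


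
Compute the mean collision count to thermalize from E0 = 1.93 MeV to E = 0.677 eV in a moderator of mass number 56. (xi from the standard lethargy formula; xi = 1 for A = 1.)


xi = 1 + (A-1)^2/(2A)*ln((A-1)/(A+1)) = 0.03529286 (for A = 56)
n = ln(E0/E) / xi
n = ln(1.93e6 / 0.677) / 0.03529286
n = ln(2.850812e+06) / 0.03529286 = 421.14

421.14


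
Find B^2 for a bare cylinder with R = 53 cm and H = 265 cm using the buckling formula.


B^2 = (2.405/R)^2 + (pi/H)^2
B^2 = (2.405/53)^2 + (pi/265)^2
B^2 = 0.0021996 /cm^2

0.0021996


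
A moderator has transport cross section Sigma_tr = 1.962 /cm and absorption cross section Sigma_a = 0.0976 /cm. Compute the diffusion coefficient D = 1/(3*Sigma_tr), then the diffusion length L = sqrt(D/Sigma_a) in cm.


D = 1 / (3 * Sigma_tr) = 1 / (3 * 1.962) = 0.1698947 cm
L = sqrt(D / Sigma_a)
L = sqrt(0.1698947 / 0.0976)
L = 1.3194 cm

1.3194


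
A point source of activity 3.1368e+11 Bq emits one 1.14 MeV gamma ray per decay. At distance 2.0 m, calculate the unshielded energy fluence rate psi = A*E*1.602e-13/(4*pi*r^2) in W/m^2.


psi = A * E * 1.602e-13 / (4*pi*r^2)
psi = 3.1368e+11 * 1.14 * 1.602e-13 / (4*pi*2.0^2)
psi = 0.0011397 W/m^2

0.0011397


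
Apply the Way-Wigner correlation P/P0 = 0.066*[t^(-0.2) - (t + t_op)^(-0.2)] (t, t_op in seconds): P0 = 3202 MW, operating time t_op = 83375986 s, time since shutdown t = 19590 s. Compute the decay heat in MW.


P/P0 = 0.066 * [t^(-0.2) - (t + t_op)^(-0.2)]
P/P0 = 0.066 * [19590^(-0.2) - (19590 + 83375986)^(-0.2)]
P/P0 = 0.066 * [0.1385457 - 0.02604782] = 0.007424860
P = 3202 * 0.007424860 = 23.774 MW

23.774


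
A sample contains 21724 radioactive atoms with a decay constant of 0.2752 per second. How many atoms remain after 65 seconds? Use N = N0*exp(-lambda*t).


N = N0 * exp(-lambda * t)
N = 21724 * exp(-0.2752 * 65)
N = 3.7007e-04

3.7007e-04


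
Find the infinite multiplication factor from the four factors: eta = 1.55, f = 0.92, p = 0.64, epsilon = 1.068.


k_inf = eta * f * p * epsilon
k_inf = 1.55 * 0.92 * 0.64 * 1.068
k_inf = 0.97470

0.97470


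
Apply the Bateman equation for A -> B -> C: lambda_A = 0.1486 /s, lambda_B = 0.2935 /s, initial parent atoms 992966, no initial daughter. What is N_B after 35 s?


N_B(t) = lambda_A * N_A0 / (lambda_B - lambda_A) * [exp(-lambda_A*t) - exp(-lambda_B*t)]
exp(-0.1486*35) = 0.005511051; exp(-0.2935*35) = 3.457084e-05
N_B = 0.1486 * 992966 / (0.2935 - 0.1486) * (0.005511051 - 3.457084e-05)
N_B = 5576.8

5576.8


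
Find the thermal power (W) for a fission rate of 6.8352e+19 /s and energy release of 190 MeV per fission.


P = fission_rate * E_MeV * 1.602e-13
P = 6.8352e+19 * 190 * 1.602e-13
P = 2.0805e+09 W

2.0805e+09


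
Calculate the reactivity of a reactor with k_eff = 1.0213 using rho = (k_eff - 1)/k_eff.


rho = (k_eff - 1) / k_eff
rho = (1.0213 - 1) / 1.0213
rho = 0.020856

0.020856


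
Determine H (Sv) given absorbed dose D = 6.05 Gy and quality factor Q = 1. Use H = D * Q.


H = D * Q
H = 6.05 * 1
H = 6.0500 Sv

6.0500


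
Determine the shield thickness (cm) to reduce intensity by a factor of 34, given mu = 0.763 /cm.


x = ln(factor) / mu
x = ln(34) / 0.763
x = 4.6217 cm

4.6217


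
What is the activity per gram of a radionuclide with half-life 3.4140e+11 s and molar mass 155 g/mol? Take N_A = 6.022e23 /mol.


lambda = ln(2) / t_half = ln(2) / 3.4140e+11 = 2.030308e-12 /s
SA = lambda * N_A / M
SA = 2.030308e-12 * 6.022e23 / 155
SA = 7.8881e+09 Bq/g

7.8881e+09


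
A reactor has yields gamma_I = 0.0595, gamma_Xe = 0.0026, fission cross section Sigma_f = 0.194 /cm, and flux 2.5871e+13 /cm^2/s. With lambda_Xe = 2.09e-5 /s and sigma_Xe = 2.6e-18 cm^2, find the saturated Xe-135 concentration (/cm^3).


Xe_eq = (gamma_I + gamma_Xe) * Sigma_f * phi / (lambda_Xe + sigma_Xe * phi)
Numerator = (0.0595 + 0.0026) * 0.194 * 2.5871e+13 = 3.116783e+11
Denominator = 2.09e-5 + 2.6e-18 * 2.5871e+13 = 8.816460e-05
Xe_eq = 3.116783e+11 / 8.816460e-05 = 3.5352e+15 /cm^3

3.5352e+15


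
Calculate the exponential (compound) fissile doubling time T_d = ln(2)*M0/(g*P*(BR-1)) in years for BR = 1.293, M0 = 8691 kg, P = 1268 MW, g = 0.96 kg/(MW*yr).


Breeding gain G = BR - 1 = 1.293 - 1 = 0.293
Fissile production rate = g * P * G = 0.96 * 1268 * 0.293 = 356.66304 kg/yr
T_d = ln(2) * M0 / (g * P * G)
T_d = ln(2) * 8691 / 356.66304 = 16.890 yr

16.890


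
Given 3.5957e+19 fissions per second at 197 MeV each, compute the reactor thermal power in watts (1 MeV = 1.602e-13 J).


P = fission_rate * E_MeV * 1.602e-13
P = 3.5957e+19 * 197 * 1.602e-13
P = 1.1348e+09 W

1.1348e+09


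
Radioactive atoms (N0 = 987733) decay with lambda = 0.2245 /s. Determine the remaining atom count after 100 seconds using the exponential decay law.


N = N0 * exp(-lambda * t)
N = 987733 * exp(-0.2245 * 100)
N = 1.7568e-04

1.7568e-04


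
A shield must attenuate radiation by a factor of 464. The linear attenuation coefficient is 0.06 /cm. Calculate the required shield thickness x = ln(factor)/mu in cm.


x = ln(factor) / mu
x = ln(464) / 0.06
x = 102.33 cm

102.33


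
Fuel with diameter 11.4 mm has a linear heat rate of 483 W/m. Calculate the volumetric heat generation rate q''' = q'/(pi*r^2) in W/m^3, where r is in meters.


r = D / 2 / 1000 = 11.4 / 2 / 1000 = 0.0057 m
q''' = q' / (pi * r^2)
q''' = 483 / (pi * 0.0057^2)
q''' = 4.7320e+06 W/m^3

4.7320e+06


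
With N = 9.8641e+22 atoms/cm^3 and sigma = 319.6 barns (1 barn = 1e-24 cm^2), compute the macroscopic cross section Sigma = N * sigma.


Sigma = N * sigma_barns * 1e-24
Sigma = 9.8641e+22 * 319.6 * 1e-24
Sigma = 31.526 /cm

31.526


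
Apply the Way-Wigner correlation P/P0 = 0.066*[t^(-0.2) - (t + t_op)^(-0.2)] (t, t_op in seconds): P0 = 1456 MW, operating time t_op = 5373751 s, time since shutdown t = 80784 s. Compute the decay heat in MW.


P/P0 = 0.066 * [t^(-0.2) - (t + t_op)^(-0.2)]
P/P0 = 0.066 * [80784^(-0.2) - (80784 + 5373751)^(-0.2)]
P/P0 = 0.066 * [0.1043602 - 0.04494159] = 0.003921628
P = 1456 * 0.003921628 = 5.7099 MW

5.7099


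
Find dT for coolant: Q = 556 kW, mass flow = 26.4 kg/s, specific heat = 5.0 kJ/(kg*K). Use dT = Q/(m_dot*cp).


dT = Q / (m_dot * cp)
dT = 556 / (26.4 * 5.0)
dT = 4.2121 C

4.2121


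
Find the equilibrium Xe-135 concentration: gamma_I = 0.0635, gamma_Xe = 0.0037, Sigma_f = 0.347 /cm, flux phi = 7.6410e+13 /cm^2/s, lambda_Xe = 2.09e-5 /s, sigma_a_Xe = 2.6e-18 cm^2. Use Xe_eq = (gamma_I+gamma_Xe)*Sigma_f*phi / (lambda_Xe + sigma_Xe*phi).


Xe_eq = (gamma_I + gamma_Xe) * Sigma_f * phi / (lambda_Xe + sigma_Xe * phi)
Numerator = (0.0635 + 0.0037) * 0.347 * 7.6410e+13 = 1.781759e+12
Denominator = 2.09e-5 + 2.6e-18 * 7.6410e+13 = 2.195660e-04
Xe_eq = 1.781759e+12 / 2.195660e-04 = 8.1149e+15 /cm^3

8.1149e+15


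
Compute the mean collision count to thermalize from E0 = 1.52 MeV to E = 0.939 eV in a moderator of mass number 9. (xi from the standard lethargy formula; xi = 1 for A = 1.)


xi = 1 + (A-1)^2/(2A)*ln((A-1)/(A+1)) = 0.2066007 (for A = 9)
n = ln(E0/E) / xi
n = ln(1.52e6 / 0.939) / 0.2066007
n = ln(1.618743e+06) / 0.2066007 = 69.202

69.202


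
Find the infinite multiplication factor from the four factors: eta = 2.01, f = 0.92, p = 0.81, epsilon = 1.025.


k_inf = eta * f * p * epsilon
k_inf = 2.01 * 0.92 * 0.81 * 1.025
k_inf = 1.5353

1.5353


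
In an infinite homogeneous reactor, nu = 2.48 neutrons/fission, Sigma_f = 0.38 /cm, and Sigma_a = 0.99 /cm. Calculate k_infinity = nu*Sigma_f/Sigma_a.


k_inf = nu * Sigma_f / Sigma_a
k_inf = 2.48 * 0.38 / 0.99
k_inf = 0.95192

0.95192


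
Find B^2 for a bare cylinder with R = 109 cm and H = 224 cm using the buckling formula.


B^2 = (2.405/R)^2 + (pi/H)^2
B^2 = (2.405/109)^2 + (pi/224)^2
B^2 = 6.8353e-04 /cm^2

6.8353e-04


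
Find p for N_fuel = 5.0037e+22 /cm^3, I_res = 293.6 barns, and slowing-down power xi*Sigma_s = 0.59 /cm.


p = exp(-N * I * 1e-24 / (xi*Sigma_s))
p = exp(-5.0037e+22 * 293.6 * 1e-24 / 0.59)
p = 1.5352e-11

1.5352e-11


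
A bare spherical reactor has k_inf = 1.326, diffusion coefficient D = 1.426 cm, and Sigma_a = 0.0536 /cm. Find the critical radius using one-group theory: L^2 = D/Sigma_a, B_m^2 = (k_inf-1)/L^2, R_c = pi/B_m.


L^2 = D / Sigma_a = 1.426 / 0.0536 = 26.60448 cm^2
B_m^2 = (k_inf - 1) / L^2 = (1.326 - 1) / 26.60448 = 0.01225358 /cm^2
For a bare sphere: B_g = pi/R, so R_c = pi / sqrt(B_m^2)
R_c = pi / sqrt(0.01225358) = 28.380 cm

28.380


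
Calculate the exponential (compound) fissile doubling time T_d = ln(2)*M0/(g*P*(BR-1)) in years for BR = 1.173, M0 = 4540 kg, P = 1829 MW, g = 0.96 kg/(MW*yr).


Breeding gain G = BR - 1 = 1.173 - 1 = 0.173
Fissile production rate = g * P * G = 0.96 * 1829 * 0.173 = 303.76032 kg/yr
T_d = ln(2) * M0 / (g * P * G)
T_d = ln(2) * 4540 / 303.76032 = 10.360 yr

10.360


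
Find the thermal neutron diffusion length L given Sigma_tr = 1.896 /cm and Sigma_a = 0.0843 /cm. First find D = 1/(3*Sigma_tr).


D = 1 / (3 * Sigma_tr) = 1 / (3 * 1.896) = 0.1758087 cm
L = sqrt(D / Sigma_a)
L = sqrt(0.1758087 / 0.0843)
L = 1.4441 cm

1.4441


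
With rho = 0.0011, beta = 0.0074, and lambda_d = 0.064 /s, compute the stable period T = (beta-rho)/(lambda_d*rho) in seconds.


T = (beta - rho) / (lambda_d * rho)
T = (0.0074 - 0.0011) / (0.064 * 0.0011)
T = 89.489 s

89.489


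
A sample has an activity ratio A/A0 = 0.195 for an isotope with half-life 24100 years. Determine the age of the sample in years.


lambda = ln(2) / t_half = ln(2) / 24100 = 2.876129e-05 /yr
t = -ln(A/A0) / lambda
t = -ln(0.195) / 2.876129e-05
t = 56839 yr

56839


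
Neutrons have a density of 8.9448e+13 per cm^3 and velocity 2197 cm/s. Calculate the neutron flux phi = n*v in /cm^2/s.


phi = n * v
phi = 8.9448e+13 * 2197
phi = 1.9652e+17 /cm^2/s

1.9652e+17


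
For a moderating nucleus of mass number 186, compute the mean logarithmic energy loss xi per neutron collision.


xi = 1 + (A-1)^2/(2A) * ln((A-1)/(A+1))
xi = 1 + (186-1)^2/(2*186) * ln((186-1)/(186 +1))
xi = 0.010714

0.010714


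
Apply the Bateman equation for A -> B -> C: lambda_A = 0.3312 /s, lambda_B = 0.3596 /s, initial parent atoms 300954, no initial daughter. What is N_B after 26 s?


N_B(t) = lambda_A * N_A0 / (lambda_B - lambda_A) * [exp(-lambda_A*t) - exp(-lambda_B*t)]
exp(-0.3312*26) = 1.820553e-04; exp(-0.3596*26) = 8.700021e-05
N_B = 0.3312 * 300954 / (0.3596 - 0.3312) * (1.820553e-04 - 8.700021e-05)
N_B = 333.62

333.62


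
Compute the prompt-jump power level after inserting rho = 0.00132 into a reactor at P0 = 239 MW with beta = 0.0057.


P1/P0 = beta / (beta - rho)
P1/P0 = 0.0057 / (0.0057 - 0.00132) = 1.301370
P1 = 239 * 1.301370 = 311.03 MW

311.03


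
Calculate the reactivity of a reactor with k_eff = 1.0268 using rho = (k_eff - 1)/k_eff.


rho = (k_eff - 1) / k_eff
rho = (1.0268 - 1) / 1.0268
rho = 0.026101

0.026101


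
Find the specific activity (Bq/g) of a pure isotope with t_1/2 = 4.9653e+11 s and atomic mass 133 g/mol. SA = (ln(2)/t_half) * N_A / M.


lambda = ln(2) / t_half = ln(2) / 4.9653e+11 = 1.395982e-12 /s
SA = lambda * N_A / M
SA = 1.395982e-12 * 6.022e23 / 133
SA = 6.3208e+09 Bq/g

6.3208e+09


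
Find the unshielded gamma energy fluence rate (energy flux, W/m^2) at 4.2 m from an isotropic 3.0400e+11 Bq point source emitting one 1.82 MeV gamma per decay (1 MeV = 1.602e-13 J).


psi = A * E * 1.602e-13 / (4*pi*r^2)
psi = 3.0400e+11 * 1.82 * 1.602e-13 / (4*pi*4.2^2)
psi = 3.9985e-04 W/m^2

3.9985e-04


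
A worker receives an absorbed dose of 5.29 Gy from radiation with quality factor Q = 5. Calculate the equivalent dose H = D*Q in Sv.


H = D * Q
H = 5.29 * 5
H = 26.450 Sv

26.450


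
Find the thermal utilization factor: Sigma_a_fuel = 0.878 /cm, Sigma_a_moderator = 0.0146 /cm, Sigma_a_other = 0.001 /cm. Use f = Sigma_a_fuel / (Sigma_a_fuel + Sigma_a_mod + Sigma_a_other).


f = Sigma_a_fuel / (Sigma_a_fuel + Sigma_a_mod + Sigma_a_other)
f = 0.878 / (0.878 + 0.0146 + 0.001)
f = 0.98254

0.98254


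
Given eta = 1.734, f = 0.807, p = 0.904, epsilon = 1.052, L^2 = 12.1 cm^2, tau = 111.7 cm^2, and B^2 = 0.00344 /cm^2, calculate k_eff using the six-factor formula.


k_inf = eta*f*p*eps = 1.734*0.807*0.904*1.052 = 1.330782
P_TNL = 1/(1 + L^2*B^2) = 1/(1 + 12.1*0.00344) = 0.9600393
P_FNL = exp(-B^2*tau) = exp(-0.00344*111.7) = 0.6809625
k_eff = k_inf * P_TNL * P_FNL = 1.330782 * 0.9600393 * 0.6809625
k_eff = 0.87000

0.87000


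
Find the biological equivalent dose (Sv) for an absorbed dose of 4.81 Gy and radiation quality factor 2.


H = D * Q
H = 4.81 * 2
H = 9.6200 Sv

9.6200


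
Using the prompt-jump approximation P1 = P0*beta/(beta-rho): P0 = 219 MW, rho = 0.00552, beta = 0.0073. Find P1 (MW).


P1/P0 = beta / (beta - rho)
P1/P0 = 0.0073 / (0.0073 - 0.00552) = 4.101124
P1 = 219 * 4.101124 = 898.15 MW

898.15


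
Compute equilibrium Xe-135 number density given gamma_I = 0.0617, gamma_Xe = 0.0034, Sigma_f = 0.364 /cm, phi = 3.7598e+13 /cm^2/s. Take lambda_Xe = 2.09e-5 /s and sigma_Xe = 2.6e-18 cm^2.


Xe_eq = (gamma_I + gamma_Xe) * Sigma_f * phi / (lambda_Xe + sigma_Xe * phi)
Numerator = (0.0617 + 0.0034) * 0.364 * 3.7598e+13 = 8.909372e+11
Denominator = 2.09e-5 + 2.6e-18 * 3.7598e+13 = 1.186548e-04
Xe_eq = 8.909372e+11 / 1.186548e-04 = 7.5086e+15 /cm^3

7.5086e+15


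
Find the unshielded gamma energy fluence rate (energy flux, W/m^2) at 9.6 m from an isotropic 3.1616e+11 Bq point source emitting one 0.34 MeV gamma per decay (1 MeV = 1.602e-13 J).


psi = A * E * 1.602e-13 / (4*pi*r^2)
psi = 3.1616e+11 * 0.34 * 1.602e-13 / (4*pi*9.6^2)
psi = 1.4869e-05 W/m^2

1.4869e-05


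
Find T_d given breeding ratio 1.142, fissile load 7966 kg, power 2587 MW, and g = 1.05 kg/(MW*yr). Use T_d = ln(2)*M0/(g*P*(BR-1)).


Breeding gain G = BR - 1 = 1.142 - 1 = 0.142
Fissile production rate = g * P * G = 1.05 * 2587 * 0.142 = 385.7217 kg/yr
T_d = ln(2) * M0 / (g * P * G)
T_d = ln(2) * 7966 / 385.7217 = 14.315 yr

14.315


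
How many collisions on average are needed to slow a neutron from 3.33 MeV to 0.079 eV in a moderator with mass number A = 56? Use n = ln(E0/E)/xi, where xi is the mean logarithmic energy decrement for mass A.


xi = 1 + (A-1)^2/(2A)*ln((A-1)/(A+1)) = 0.03529286 (for A = 56)
n = ln(E0/E) / xi
n = ln(3.33e6 / 0.079) / 0.03529286
n = ln(4.215190e+07) / 0.03529286 = 497.46

497.46


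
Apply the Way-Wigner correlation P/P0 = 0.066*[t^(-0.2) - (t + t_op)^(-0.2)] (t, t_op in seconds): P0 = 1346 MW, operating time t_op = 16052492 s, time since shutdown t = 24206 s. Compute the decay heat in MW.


P/P0 = 0.066 * [t^(-0.2) - (t + t_op)^(-0.2)]
P/P0 = 0.066 * [24206^(-0.2) - (24206 + 16052492)^(-0.2)]
P/P0 = 0.066 * [0.1328053 - 0.03620434] = 0.006375663
P = 1346 * 0.006375663 = 8.5816 MW

8.5816


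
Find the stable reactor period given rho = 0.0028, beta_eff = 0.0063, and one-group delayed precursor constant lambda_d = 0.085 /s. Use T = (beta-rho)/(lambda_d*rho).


T = (beta - rho) / (lambda_d * rho)
T = (0.0063 - 0.0028) / (0.085 * 0.0028)
T = 14.706 s

14.706


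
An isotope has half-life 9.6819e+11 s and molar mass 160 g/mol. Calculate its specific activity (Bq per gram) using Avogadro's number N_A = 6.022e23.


lambda = ln(2) / t_half = ln(2) / 9.6819e+11 = 7.159206e-13 /s
SA = lambda * N_A / M
SA = 7.159206e-13 * 6.022e23 / 160
SA = 2.6945e+09 Bq/g

2.6945e+09


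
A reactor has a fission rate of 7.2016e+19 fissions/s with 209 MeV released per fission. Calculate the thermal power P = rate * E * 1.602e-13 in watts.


P = fission_rate * E_MeV * 1.602e-13
P = 7.2016e+19 * 209 * 1.602e-13
P = 2.4112e+09 W

2.4112e+09


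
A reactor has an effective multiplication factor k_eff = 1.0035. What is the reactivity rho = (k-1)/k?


rho = (k_eff - 1) / k_eff
rho = (1.0035 - 1) / 1.0035
rho = 0.0034878

0.0034878


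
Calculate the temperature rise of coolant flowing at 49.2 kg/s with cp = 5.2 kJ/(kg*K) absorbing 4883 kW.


dT = Q / (m_dot * cp)
dT = 4883 / (49.2 * 5.2)
dT = 19.086 C

19.086


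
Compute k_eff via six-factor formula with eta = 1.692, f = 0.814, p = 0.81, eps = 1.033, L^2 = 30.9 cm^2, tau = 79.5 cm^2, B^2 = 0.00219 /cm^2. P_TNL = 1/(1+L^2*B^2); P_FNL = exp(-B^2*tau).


k_inf = eta*f*p*eps = 1.692*0.814*0.81*1.033 = 1.152418
P_TNL = 1/(1 + L^2*B^2) = 1/(1 + 30.9*0.00219) = 0.9366181
P_FNL = exp(-B^2*tau) = exp(-0.00219*79.5) = 0.8402087
k_eff = k_inf * P_TNL * P_FNL = 1.152418 * 0.9366181 * 0.8402087
k_eff = 0.90690

0.90690


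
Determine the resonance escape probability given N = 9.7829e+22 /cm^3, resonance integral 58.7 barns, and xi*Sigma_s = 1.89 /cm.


p = exp(-N * I * 1e-24 / (xi*Sigma_s))
p = exp(-9.7829e+22 * 58.7 * 1e-24 / 1.89)
p = 0.047912

0.047912


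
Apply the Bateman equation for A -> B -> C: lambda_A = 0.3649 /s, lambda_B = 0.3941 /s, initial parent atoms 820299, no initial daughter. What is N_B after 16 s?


N_B(t) = lambda_A * N_A0 / (lambda_B - lambda_A) * [exp(-lambda_A*t) - exp(-lambda_B*t)]
exp(-0.3649*16) = 0.002913500; exp(-0.3941*16) = 0.001826050
N_B = 0.3649 * 820299 / (0.3941 - 0.3649) * (0.002913500 - 0.001826050)
N_B = 11147

11147


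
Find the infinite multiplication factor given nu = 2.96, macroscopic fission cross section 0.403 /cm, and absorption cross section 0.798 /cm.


k_inf = nu * Sigma_f / Sigma_a
k_inf = 2.96 * 0.403 / 0.798
k_inf = 1.4948

1.4948


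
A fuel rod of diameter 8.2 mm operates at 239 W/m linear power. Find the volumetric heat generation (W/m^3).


r = D / 2 / 1000 = 8.2 / 2 / 1000 = 0.0041 m
q''' = q' / (pi * r^2)
q''' = 239 / (pi * 0.0041^2)
q''' = 4.5256e+06 W/m^3

4.5256e+06


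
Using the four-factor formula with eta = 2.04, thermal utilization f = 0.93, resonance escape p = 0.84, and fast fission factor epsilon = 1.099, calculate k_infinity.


k_inf = eta * f * p * epsilon
k_inf = 2.04 * 0.93 * 0.84 * 1.099
k_inf = 1.7514

1.7514


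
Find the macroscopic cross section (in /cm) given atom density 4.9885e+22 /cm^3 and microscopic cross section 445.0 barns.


Sigma = N * sigma_barns * 1e-24
Sigma = 4.9885e+22 * 445.0 * 1e-24
Sigma = 22.199 /cm

22.199


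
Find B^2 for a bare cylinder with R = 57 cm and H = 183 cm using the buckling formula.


B^2 = (2.405/R)^2 + (pi/H)^2
B^2 = (2.405/57)^2 + (pi/183)^2
B^2 = 0.0020750 /cm^2

0.0020750


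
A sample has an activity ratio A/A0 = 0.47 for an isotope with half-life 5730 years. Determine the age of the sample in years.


lambda = ln(2) / t_half = ln(2) / 5730 = 1.209681e-04 /yr
t = -ln(A/A0) / lambda
t = -ln(0.47) / 1.209681e-04
t = 6241.5 yr

6241.5


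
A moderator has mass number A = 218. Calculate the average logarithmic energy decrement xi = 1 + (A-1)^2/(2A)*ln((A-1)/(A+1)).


xi = 1 + (A-1)^2/(2A) * ln((A-1)/(A+1))
xi = 1 + (218-1)^2/(2*218) * ln((218-1)/(218 +1))
xi = 0.0091463

0.0091463


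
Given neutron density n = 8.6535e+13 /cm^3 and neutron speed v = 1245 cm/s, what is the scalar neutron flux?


phi = n * v
phi = 8.6535e+13 * 1245
phi = 1.0774e+17 /cm^2/s

1.0774e+17


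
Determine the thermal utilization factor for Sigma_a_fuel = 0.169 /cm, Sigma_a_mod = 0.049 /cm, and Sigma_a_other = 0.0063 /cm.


f = Sigma_a_fuel / (Sigma_a_fuel + Sigma_a_mod + Sigma_a_other)
f = 0.169 / (0.169 + 0.049 + 0.0063)
f = 0.75346

0.75346


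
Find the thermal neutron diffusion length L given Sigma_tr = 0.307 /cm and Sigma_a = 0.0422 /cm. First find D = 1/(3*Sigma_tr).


D = 1 / (3 * Sigma_tr) = 1 / (3 * 0.307) = 1.085776 cm
L = sqrt(D / Sigma_a)
L = sqrt(1.085776 / 0.0422)
L = 5.0724 cm

5.0724


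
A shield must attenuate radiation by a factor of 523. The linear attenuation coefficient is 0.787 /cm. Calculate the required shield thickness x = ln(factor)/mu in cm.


x = ln(factor) / mu
x = ln(523) / 0.787
x = 7.9537 cm

7.9537


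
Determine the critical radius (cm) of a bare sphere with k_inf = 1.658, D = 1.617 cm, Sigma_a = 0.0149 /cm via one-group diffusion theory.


L^2 = D / Sigma_a = 1.617 / 0.0149 = 108.5235 cm^2
B_m^2 = (k_inf - 1) / L^2 = (1.658 - 1) / 108.5235 = 0.006063203 /cm^2
For a bare sphere: B_g = pi/R, so R_c = pi / sqrt(B_m^2)
R_c = pi / sqrt(0.006063203) = 40.346 cm

40.346


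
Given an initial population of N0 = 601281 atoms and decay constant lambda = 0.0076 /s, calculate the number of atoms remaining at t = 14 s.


N = N0 * exp(-lambda * t)
N = 601281 * exp(-0.0076 * 14)
N = 540591

540591


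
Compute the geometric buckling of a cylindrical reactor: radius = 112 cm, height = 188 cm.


B^2 = (2.405/R)^2 + (pi/H)^2
B^2 = (2.405/112)^2 + (pi/188)^2
B^2 = 7.4034e-04 /cm^2

7.4034e-04


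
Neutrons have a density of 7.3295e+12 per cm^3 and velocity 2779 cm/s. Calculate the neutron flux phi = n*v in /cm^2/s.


phi = n * v
phi = 7.3295e+12 * 2779
phi = 2.0369e+16 /cm^2/s

2.0369e+16


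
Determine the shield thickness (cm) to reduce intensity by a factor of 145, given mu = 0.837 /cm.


x = ln(factor) / mu
x = ln(145) / 0.837
x = 5.9459 cm

5.9459


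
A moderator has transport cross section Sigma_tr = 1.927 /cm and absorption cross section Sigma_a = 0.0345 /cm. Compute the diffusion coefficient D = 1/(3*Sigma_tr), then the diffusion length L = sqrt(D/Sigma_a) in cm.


D = 1 / (3 * Sigma_tr) = 1 / (3 * 1.927) = 0.1729805 cm
L = sqrt(D / Sigma_a)
L = sqrt(0.1729805 / 0.0345)
L = 2.2392 cm

2.2392


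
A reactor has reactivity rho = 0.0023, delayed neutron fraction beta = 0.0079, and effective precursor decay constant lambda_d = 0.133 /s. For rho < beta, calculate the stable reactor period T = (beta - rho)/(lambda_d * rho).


T = (beta - rho) / (lambda_d * rho)
T = (0.0079 - 0.0023) / (0.133 * 0.0023)
T = 18.307 s

18.307


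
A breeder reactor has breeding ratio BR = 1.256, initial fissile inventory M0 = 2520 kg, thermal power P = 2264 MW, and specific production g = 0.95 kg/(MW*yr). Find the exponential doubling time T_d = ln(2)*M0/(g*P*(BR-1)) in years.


Breeding gain G = BR - 1 = 1.256 - 1 = 0.256
Fissile production rate = g * P * G = 0.95 * 2264 * 0.256 = 550.6048 kg/yr
T_d = ln(2) * M0 / (g * P * G)
T_d = ln(2) * 2520 / 550.6048 = 3.1724 yr

3.1724


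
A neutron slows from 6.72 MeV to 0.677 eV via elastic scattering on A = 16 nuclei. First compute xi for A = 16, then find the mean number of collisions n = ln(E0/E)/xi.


xi = 1 + (A-1)^2/(2A)*ln((A-1)/(A+1)) = 0.1199467 (for A = 16)
n = ln(E0/E) / xi
n = ln(6.72e6 / 0.677) / 0.1199467
n = ln(9.926145e+06) / 0.1199467 = 134.32

134.32


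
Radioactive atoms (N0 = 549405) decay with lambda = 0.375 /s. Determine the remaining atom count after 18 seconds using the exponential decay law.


N = N0 * exp(-lambda * t)
N = 549405 * exp(-0.375 * 18)
N = 643.29

643.29


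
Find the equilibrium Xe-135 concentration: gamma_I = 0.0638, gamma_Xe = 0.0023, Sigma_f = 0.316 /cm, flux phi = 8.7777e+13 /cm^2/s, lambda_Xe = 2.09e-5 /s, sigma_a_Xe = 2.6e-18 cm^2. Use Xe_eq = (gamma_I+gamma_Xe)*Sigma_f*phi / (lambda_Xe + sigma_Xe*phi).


Xe_eq = (gamma_I + gamma_Xe) * Sigma_f * phi / (lambda_Xe + sigma_Xe * phi)
Numerator = (0.0638 + 0.0023) * 0.316 * 8.7777e+13 = 1.833451e+12
Denominator = 2.09e-5 + 2.6e-18 * 8.7777e+13 = 2.491202e-04
Xe_eq = 1.833451e+12 / 2.491202e-04 = 7.3597e+15 /cm^3

7.3597e+15


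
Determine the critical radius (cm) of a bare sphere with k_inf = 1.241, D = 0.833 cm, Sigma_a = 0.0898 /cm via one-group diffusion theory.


L^2 = D / Sigma_a = 0.833 / 0.0898 = 9.276169 cm^2
B_m^2 = (k_inf - 1) / L^2 = (1.241 - 1) / 9.276169 = 0.02598055 /cm^2
For a bare sphere: B_g = pi/R, so R_c = pi / sqrt(B_m^2)
R_c = pi / sqrt(0.02598055) = 19.491 cm

19.491


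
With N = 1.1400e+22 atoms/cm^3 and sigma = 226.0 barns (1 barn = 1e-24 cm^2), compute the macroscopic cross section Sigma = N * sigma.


Sigma = N * sigma_barns * 1e-24
Sigma = 1.1400e+22 * 226.0 * 1e-24
Sigma = 2.5764 /cm

2.5764


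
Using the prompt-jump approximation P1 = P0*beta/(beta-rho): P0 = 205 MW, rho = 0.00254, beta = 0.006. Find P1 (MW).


P1/P0 = beta / (beta - rho)
P1/P0 = 0.006 / (0.006 - 0.00254) = 1.734104
P1 = 205 * 1.734104 = 355.49 MW

355.49


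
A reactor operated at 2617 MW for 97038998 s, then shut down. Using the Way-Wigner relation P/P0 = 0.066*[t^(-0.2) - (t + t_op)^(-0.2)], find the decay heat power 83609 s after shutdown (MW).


P/P0 = 0.066 * [t^(-0.2) - (t + t_op)^(-0.2)]
P/P0 = 0.066 * [83609^(-0.2) - (83609 + 97038998)^(-0.2)]
P/P0 = 0.066 * [0.1036452 - 0.02526597] = 0.005173029
P = 2617 * 0.005173029 = 13.538 MW

13.538


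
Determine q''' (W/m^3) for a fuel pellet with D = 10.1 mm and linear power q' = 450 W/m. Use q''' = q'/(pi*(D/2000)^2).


r = D / 2 / 1000 = 10.1 / 2 / 1000 = 0.00505 m
q''' = q' / (pi * r^2)
q''' = 450 / (pi * 0.00505^2)
q''' = 5.6167e+06 W/m^3

5.6167e+06


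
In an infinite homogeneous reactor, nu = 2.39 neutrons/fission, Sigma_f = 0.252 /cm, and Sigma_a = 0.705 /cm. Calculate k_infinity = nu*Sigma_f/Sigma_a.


k_inf = nu * Sigma_f / Sigma_a
k_inf = 2.39 * 0.252 / 0.705
k_inf = 0.85430

0.85430


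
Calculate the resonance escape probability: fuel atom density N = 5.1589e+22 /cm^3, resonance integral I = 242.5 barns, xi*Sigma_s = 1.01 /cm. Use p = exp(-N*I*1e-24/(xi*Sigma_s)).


p = exp(-N * I * 1e-24 / (xi*Sigma_s))
p = exp(-5.1589e+22 * 242.5 * 1e-24 / 1.01)
p = 4.1747e-06

4.1747e-06


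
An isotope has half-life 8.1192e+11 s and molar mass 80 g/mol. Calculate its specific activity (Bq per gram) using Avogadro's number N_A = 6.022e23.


lambda = ln(2) / t_half = ln(2) / 8.1192e+11 = 8.537136e-13 /s
SA = lambda * N_A / M
SA = 8.537136e-13 * 6.022e23 / 80
SA = 6.4263e+09 Bq/g

6.4263e+09


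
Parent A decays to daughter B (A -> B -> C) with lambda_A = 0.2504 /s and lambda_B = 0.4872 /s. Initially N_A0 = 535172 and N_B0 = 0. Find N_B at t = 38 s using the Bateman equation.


N_B(t) = lambda_A * N_A0 / (lambda_B - lambda_A) * [exp(-lambda_A*t) - exp(-lambda_B*t)]
exp(-0.2504*38) = 7.372269e-05; exp(-0.4872*38) = 9.112671e-09
N_B = 0.2504 * 535172 / (0.4872 - 0.2504) * (7.372269e-05 - 9.112671e-09)
N_B = 41.715

41.715


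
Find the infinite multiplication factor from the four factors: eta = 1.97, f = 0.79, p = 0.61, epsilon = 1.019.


k_inf = eta * f * p * epsilon
k_inf = 1.97 * 0.79 * 0.61 * 1.019
k_inf = 0.96738

0.96738


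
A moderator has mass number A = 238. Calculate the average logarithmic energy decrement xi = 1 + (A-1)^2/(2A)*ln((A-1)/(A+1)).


xi = 1 + (A-1)^2/(2A) * ln((A-1)/(A+1))
xi = 1 + (238-1)^2/(2*238) * ln((238-1)/(238 +1))
xi = 0.0083799

0.0083799


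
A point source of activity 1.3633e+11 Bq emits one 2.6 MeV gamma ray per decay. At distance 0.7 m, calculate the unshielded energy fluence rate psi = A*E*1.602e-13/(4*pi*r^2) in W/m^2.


psi = A * E * 1.602e-13 / (4*pi*r^2)
psi = 1.3633e+11 * 2.6 * 1.602e-13 / (4*pi*0.7^2)
psi = 0.0092219 W/m^2

0.0092219


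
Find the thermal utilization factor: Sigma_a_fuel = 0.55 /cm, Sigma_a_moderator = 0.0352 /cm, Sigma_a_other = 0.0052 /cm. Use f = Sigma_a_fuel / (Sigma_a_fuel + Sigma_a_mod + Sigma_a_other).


f = Sigma_a_fuel / (Sigma_a_fuel + Sigma_a_mod + Sigma_a_other)
f = 0.55 / (0.55 + 0.0352 + 0.0052)
f = 0.93157

0.93157


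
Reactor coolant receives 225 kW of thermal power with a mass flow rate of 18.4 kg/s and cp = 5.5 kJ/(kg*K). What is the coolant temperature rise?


dT = Q / (m_dot * cp)
dT = 225 / (18.4 * 5.5)
dT = 2.2233 C

2.2233


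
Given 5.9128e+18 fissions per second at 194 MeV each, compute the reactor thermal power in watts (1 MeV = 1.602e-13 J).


P = fission_rate * E_MeV * 1.602e-13
P = 5.9128e+18 * 194 * 1.602e-13
P = 1.8376e+08 W

1.8376e+08
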